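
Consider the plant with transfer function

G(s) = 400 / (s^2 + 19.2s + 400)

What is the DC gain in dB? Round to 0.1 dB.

0.0 dB

G(0) = 400 / 400 = 1
20 log₁₀(1) ≈ 0.00 dB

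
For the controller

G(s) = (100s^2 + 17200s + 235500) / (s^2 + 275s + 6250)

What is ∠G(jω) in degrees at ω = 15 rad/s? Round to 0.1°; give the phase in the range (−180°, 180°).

Substitute s = j15:
Numerator: 100(j15)^2 + 17200(j15) + 235500 = 213000 + j258000
Denominator: (j15)^2 + 275(j15) + 6250 = 6025 + j4125
|N| = √(213000² + 258000²) ≈ 3.3456e+05, ∠N ≈ 50.46°
|D| = √(6025² + 4125²) ≈ 7301.8, ∠D ≈ 34.40°
∠G = 50.46° − 34.40° = 16.06°

16.1°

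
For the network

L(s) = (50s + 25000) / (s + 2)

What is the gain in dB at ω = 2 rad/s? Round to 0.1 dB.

78.9 dB

Substitute s = j2:
Numerator: 50(j2) + 25000 = 25000 + j100
Denominator: (j2) + 2 = 2 + j2
|N| = √(25000² + 100²) ≈ 25000, ∠N ≈ 0.23°
|D| = √(2² + 2²) ≈ 2.8284, ∠D ≈ 45.00°
|L| = 25000 / 2.8284 ≈ 8838.9
Gain = 20 log₁₀(8838.9) ≈ 78.93 dB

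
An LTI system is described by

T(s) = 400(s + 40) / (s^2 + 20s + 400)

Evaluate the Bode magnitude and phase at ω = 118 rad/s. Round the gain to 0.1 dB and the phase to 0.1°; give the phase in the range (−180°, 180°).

At s = jω = j118:
zero (s+40): 40 + j118 → |·| = √(40²+118²) = √15524 ≈ 124.6, ∠ = arctan(118/40) ≈ 71.27°
quadratic: (j118)² + 20·j118 + 400 = -13524 + j2360 → |·| ≈ 13728, ∠ ≈ 170.10°
|T| = 400 · 124.6 / 13728 ≈ 3.6305
Gain = 20 log₁₀(3.6305) ≈ 11.20 dB
∠T = 71.27° − 170.10° = -98.83°

11.2 dB, -98.8°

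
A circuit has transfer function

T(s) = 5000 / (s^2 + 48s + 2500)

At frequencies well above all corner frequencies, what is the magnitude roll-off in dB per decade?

Each pole contributes −20 dB/decade at high frequency; each zero contributes +20 dB/decade.
Net: 0 zero(s) − 2 pole(s) → -40 dB/decade.

-40 dB/decade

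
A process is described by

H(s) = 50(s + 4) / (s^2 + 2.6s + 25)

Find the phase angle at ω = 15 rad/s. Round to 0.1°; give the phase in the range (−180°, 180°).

At s = jω = j15:
zero (s+4): 4 + j15 → |·| = √(4²+15²) = √241 ≈ 15.524, ∠ = arctan(15/4) ≈ 75.07°
quadratic: (j15)² + 2.6·j15 + 25 = -200 + j39 → |·| ≈ 203.77, ∠ ≈ 168.97°
∠H = 75.07° − 168.97° = -93.90°

-93.9°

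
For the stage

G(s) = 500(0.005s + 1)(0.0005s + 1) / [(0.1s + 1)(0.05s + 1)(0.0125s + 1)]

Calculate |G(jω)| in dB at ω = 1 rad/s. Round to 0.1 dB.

At ω = 1 rad/s:
zero (1 + j1·0.005) = 1 + j0.005 → |·| ≈ 1, ∠ ≈ 0.29°
zero (1 + j1·0.0005) = 1 + j0.0005 → |·| ≈ 1, ∠ ≈ 0.03°
pole (1 + j1·0.1) = 1 + j0.1 → |·| ≈ 1.005, ∠ ≈ 5.71°
pole (1 + j1·0.05) = 1 + j0.05 → |·| ≈ 1.0012, ∠ ≈ 2.86°
pole (1 + j1·0.0125) = 1 + j0.0125 → |·| ≈ 1.0001, ∠ ≈ 0.72°
|G| = 500 · 1 · 1 / (1.005 · 1.0012 · 1.0001) ≈ 496.87
Gain = 20 log₁₀(496.87) ≈ 53.92 dB

53.9 dB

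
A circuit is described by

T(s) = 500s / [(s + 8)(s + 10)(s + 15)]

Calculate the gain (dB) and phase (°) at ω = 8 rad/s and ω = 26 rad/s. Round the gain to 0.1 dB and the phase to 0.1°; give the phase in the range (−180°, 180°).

ω = 8: 4.2 dB, -21.7°; ω = 26: -4.9 dB, -111.9°

At s = jω = j8:
zero at origin: s = j8 → |·| = 8, ∠ = 90.00°
pole (s+8): 8 + j8 → |·| = √(8²+8²) = √128 ≈ 11.314, ∠ = arctan(8/8) ≈ 45.00°
pole (s+10): 10 + j8 → |·| = √(10²+8²) = √164 ≈ 12.806, ∠ = arctan(8/10) ≈ 38.66°
pole (s+15): 15 + j8 → |·| = √(15²+8²) = √289 ≈ 17, ∠ = arctan(8/15) ≈ 28.07°
|T| = 500 · 8 / 2463.1 ≈ 1.624
Gain = 20 log₁₀(1.624) ≈ 4.21 dB
∠T = 90.00° − 111.73° = -21.73°

At s = jω = j26:
zero at origin: s = j26 → |·| = 26, ∠ = 90.00°
pole (s+8): 8 + j26 → |·| = √(8²+26²) = √740 ≈ 27.203, ∠ = arctan(26/8) ≈ 72.90°
pole (s+10): 10 + j26 → |·| = √(10²+26²) = √776 ≈ 27.857, ∠ = arctan(26/10) ≈ 68.96°
pole (s+15): 15 + j26 → |·| = √(15²+26²) = √901 ≈ 30.017, ∠ = arctan(26/15) ≈ 60.02°
|T| = 500 · 26 / 22747 ≈ 0.5715
Gain = 20 log₁₀(0.5715) ≈ -4.86 dB
∠T = 90.00° − 201.88° = -111.88°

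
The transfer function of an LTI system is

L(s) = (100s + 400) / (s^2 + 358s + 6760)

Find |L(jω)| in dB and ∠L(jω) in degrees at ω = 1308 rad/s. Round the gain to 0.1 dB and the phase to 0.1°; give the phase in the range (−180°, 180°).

-22.6 dB, -74.8°

Substitute s = j1308:
Numerator: 100(j1308) + 400 = 400 + j130800
Denominator: (j1308)^2 + 358(j1308) + 6760 = -1704104 + j468264
|N| = √(400² + 130800²) ≈ 1.308e+05, ∠N ≈ 89.82°
|D| = √(1704104² + 468264²) ≈ 1.7673e+06, ∠D ≈ 164.64°
|L| = 1.308e+05 / 1.7673e+06 ≈ 0.074011
Gain = 20 log₁₀(0.074011) ≈ -22.61 dB
∠L = 89.82° − 164.64° = -74.82°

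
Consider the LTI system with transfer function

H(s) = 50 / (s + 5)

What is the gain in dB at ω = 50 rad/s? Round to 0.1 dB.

-0.0 dB

Substitute s = j50:
Numerator: 50 = 50 + j0
Denominator: (j50) + 5 = 5 + j50
|N| = √(50² + 0²) ≈ 50, ∠N ≈ 0.00°
|D| = √(5² + 50²) ≈ 50.249, ∠D ≈ 84.29°
|H| = 50 / 50.249 ≈ 0.99504
Gain = 20 log₁₀(0.99504) ≈ -0.04 dB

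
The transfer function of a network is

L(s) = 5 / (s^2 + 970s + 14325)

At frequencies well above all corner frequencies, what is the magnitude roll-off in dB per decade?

-40 dB/decade

Each pole contributes −20 dB/decade at high frequency; each zero contributes +20 dB/decade.
Net: 0 zero(s) − 2 pole(s) → -40 dB/decade.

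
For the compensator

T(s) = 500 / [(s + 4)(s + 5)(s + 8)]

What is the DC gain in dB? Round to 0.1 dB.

T(0) = 500 / (4·5·8) = 3.125
20 log₁₀(3.125) ≈ 9.90 dB

9.9 dB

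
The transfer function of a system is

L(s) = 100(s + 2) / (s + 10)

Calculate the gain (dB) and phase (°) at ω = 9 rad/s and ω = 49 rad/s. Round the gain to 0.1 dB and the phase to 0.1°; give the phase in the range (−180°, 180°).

At s = jω = j9:
zero (s+2): 2 + j9 → |·| = √(2²+9²) = √85 ≈ 9.2195, ∠ = arctan(9/2) ≈ 77.47°
pole (s+10): 10 + j9 → |·| = √(10²+9²) = √181 ≈ 13.454, ∠ = arctan(9/10) ≈ 41.99°
|L| = 100 · 9.2195 / 13.454 ≈ 68.526
Gain = 20 log₁₀(68.526) ≈ 36.72 dB
∠L = 77.47° − 41.99° = 35.48°

At s = jω = j49:
zero (s+2): 2 + j49 → |·| = √(2²+49²) = √2405 ≈ 49.041, ∠ = arctan(49/2) ≈ 87.66°
pole (s+10): 10 + j49 → |·| = √(10²+49²) = √2501 ≈ 50.01, ∠ = arctan(49/10) ≈ 78.47°
|L| = 100 · 49.041 / 50.01 ≈ 98.062
Gain = 20 log₁₀(98.062) ≈ 39.83 dB
∠L = 87.66° − 78.47° = 9.19°

ω = 9: 36.7 dB, 35.5°; ω = 49: 39.8 dB, 9.2°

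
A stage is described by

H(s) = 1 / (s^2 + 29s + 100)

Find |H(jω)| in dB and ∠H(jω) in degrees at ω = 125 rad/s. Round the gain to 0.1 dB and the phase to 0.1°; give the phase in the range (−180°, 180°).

Substitute s = j125:
Numerator: 1 = 1 + j0
Denominator: (j125)^2 + 29(j125) + 100 = -15525 + j3625
|N| = √(1² + 0²) ≈ 1, ∠N ≈ 0.00°
|D| = √(15525² + 3625²) ≈ 15943, ∠D ≈ 166.86°
|H| = 1 / 15943 ≈ 6.2723e-05
Gain = 20 log₁₀(6.2723e-05) ≈ -84.05 dB
∠H = 0.00° − 166.86° = -166.86°

-84.1 dB, -166.9°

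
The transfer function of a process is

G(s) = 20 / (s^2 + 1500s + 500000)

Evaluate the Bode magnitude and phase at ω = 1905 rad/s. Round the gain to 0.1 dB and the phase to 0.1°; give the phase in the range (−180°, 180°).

Substitute s = j1905:
Numerator: 20 = 20 + j0
Denominator: (j1905)^2 + 1500(j1905) + 500000 = -3129025 + j2857500
|N| = √(20² + 0²) ≈ 20, ∠N ≈ 0.00°
|D| = √(3129025² + 2857500²) ≈ 4.2375e+06, ∠D ≈ 137.60°
|G| = 20 / 4.2375e+06 ≈ 4.7198e-06
Gain = 20 log₁₀(4.7198e-06) ≈ -106.52 dB
∠G = 0.00° − 137.60° = -137.60°

-106.5 dB, -137.6°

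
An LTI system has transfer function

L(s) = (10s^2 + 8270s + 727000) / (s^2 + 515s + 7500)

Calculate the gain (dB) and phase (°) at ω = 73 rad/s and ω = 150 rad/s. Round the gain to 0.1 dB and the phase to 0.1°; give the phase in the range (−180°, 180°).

ω = 73: 27.6 dB, -44.8°; ω = 150: 24.6 dB, -33.0°

Substitute s = j73:
Numerator: 10(j73)^2 + 8270(j73) + 727000 = 673710 + j603710
Denominator: (j73)^2 + 515(j73) + 7500 = 2171 + j37595
|N| = √(673710² + 603710²) ≈ 9.0463e+05, ∠N ≈ 41.86°
|D| = √(2171² + 37595²) ≈ 37658, ∠D ≈ 86.70°
|L| = 9.0463e+05 / 37658 ≈ 24.022
Gain = 20 log₁₀(24.022) ≈ 27.61 dB
∠L = 41.86° − 86.70° = -44.84°

Substitute s = j150:
Numerator: 10(j150)^2 + 8270(j150) + 727000 = 502000 + j1240500
Denominator: (j150)^2 + 515(j150) + 7500 = -15000 + j77250
|N| = √(502000² + 1240500²) ≈ 1.3382e+06, ∠N ≈ 67.97°
|D| = √(15000² + 77250²) ≈ 78693, ∠D ≈ 100.99°
|L| = 1.3382e+06 / 78693 ≈ 17.005
Gain = 20 log₁₀(17.005) ≈ 24.61 dB
∠L = 67.97° − 100.99° = -33.02°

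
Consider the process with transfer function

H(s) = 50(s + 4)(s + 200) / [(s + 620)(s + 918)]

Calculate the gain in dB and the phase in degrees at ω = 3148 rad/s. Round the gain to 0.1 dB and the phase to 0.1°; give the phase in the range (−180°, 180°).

33.5 dB, 23.7°

At s = jω = j3148:
zero (s+4): 4 + j3148 → |·| = √(4²+3148²) = √9909920 ≈ 3148, ∠ = arctan(3148/4) ≈ 89.93°
zero (s+200): 200 + j3148 → |·| = √(200²+3148²) = √9949904 ≈ 3154.3, ∠ = arctan(3148/200) ≈ 86.36°
pole (s+620): 620 + j3148 → |·| = √(620²+3148²) = √10294304 ≈ 3208.5, ∠ = arctan(3148/620) ≈ 78.86°
pole (s+918): 918 + j3148 → |·| = √(918²+3148²) = √10752628 ≈ 3279.1, ∠ = arctan(3148/918) ≈ 73.74°
|H| = 50 · 9.9297e+06 / 1.0521e+07 ≈ 47.19
Gain = 20 log₁₀(47.19) ≈ 33.48 dB
∠H = 176.29° − 152.60° = 23.69°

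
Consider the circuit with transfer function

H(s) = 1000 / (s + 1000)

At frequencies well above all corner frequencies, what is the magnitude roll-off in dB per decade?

Each pole contributes −20 dB/decade at high frequency; each zero contributes +20 dB/decade.
Net: 0 zero(s) − 1 pole(s) → -20 dB/decade.

-20 dB/decade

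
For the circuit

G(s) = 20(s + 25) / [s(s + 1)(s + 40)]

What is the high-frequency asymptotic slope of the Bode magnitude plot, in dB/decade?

-40 dB/decade

Each pole contributes −20 dB/decade at high frequency; each zero contributes +20 dB/decade.
Net: 1 zero(s) − 3 pole(s) → -40 dB/decade.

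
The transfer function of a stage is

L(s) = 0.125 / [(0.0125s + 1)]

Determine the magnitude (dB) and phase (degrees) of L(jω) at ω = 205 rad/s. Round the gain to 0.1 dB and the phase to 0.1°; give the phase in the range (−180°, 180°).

At ω = 205 rad/s:
pole (1 + j205·0.0125) = 1 + j2.5625 → |·| ≈ 2.7507, ∠ ≈ 68.68°
|L| = 0.125 · 1 / (2.7507) ≈ 0.045443
Gain = 20 log₁₀(0.045443) ≈ -26.85 dB
∠L = (0°) − (68.68°) = -68.68°

-26.9 dB, -68.7°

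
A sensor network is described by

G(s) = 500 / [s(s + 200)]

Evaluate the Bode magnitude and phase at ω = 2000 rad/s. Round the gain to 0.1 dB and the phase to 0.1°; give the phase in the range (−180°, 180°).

-78.1 dB, -174.3°

At s = jω = j2000:
pole (s+200): 200 + j2000 → |·| = √(200²+2000²) = √4040000 ≈ 2010, ∠ = arctan(2000/200) ≈ 84.29°
pole at origin: |s| = 2000, ∠ = 90.00° (in denominator)
|G| = 500 / 4.02e+06 ≈ 0.00012438
Gain = 20 log₁₀(0.00012438) ≈ -78.10 dB
∠G = 0.00° − 174.29° = -174.29°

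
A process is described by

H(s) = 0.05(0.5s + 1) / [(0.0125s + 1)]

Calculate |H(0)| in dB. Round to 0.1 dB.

H(0) = 0.05 · 1 / 1 = 0.05
20 log₁₀(0.05) ≈ -26.02 dB

-26.0 dB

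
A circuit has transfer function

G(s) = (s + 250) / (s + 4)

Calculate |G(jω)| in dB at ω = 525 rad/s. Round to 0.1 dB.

Substitute s = j525:
Numerator: (j525) + 250 = 250 + j525
Denominator: (j525) + 4 = 4 + j525
|N| = √(250² + 525²) ≈ 581.49, ∠N ≈ 64.54°
|D| = √(4² + 525²) ≈ 525.02, ∠D ≈ 89.56°
|G| = 581.49 / 525.02 ≈ 1.1076
Gain = 20 log₁₀(1.1076) ≈ 0.89 dB

0.9 dB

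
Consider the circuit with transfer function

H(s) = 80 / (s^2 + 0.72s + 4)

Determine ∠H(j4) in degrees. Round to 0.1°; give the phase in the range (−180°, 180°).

At s = jω = j4:
quadratic: (j4)² + 0.72·j4 + 4 = -12 + j2.88 → |·| ≈ 12.341, ∠ ≈ 166.50°
∠H = 0.00° − 166.50° = -166.50°

-166.5°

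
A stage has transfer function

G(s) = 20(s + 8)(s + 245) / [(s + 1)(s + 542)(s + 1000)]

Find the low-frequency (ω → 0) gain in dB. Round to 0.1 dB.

G(0) = 20·8·245 / (1·542·1000) ≈ 0.072325
20 log₁₀(0.072325) ≈ -22.81 dB

-22.8 dB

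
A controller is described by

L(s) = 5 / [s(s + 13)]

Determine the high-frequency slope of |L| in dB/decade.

Each pole contributes −20 dB/decade at high frequency; each zero contributes +20 dB/decade.
Net: 0 zero(s) − 2 pole(s) → -40 dB/decade.

-40 dB/decade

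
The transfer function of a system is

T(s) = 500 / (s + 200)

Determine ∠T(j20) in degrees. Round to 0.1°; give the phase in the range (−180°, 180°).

Substitute s = j20:
Numerator: 500 = 500 + j0
Denominator: (j20) + 200 = 200 + j20
|N| = √(500² + 0²) ≈ 500, ∠N ≈ 0.00°
|D| = √(200² + 20²) ≈ 201, ∠D ≈ 5.71°
∠T = 0.00° − 5.71° = -5.71°

-5.7°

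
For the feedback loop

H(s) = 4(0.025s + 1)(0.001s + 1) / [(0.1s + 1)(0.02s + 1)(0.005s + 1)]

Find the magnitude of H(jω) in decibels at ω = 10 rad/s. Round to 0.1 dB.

At ω = 10 rad/s:
zero (1 + j10·0.025) = 1 + j0.25 → |·| ≈ 1.0308, ∠ ≈ 14.04°
zero (1 + j10·0.001) = 1 + j0.01 → |·| ≈ 1, ∠ ≈ 0.57°
pole (1 + j10·0.1) = 1 + j1 → |·| ≈ 1.4142, ∠ ≈ 45.00°
pole (1 + j10·0.02) = 1 + j0.2 → |·| ≈ 1.0198, ∠ ≈ 11.31°
pole (1 + j10·0.005) = 1 + j0.05 → |·| ≈ 1.0012, ∠ ≈ 2.86°
|H| = 4 · 1.0308 · 1 / (1.4142 · 1.0198 · 1.0012) ≈ 2.8555
Gain = 20 log₁₀(2.8555) ≈ 9.11 dB

9.1 dB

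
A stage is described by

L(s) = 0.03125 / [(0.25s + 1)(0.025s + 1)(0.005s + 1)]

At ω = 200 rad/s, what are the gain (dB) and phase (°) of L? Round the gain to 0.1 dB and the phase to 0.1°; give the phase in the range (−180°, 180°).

-81.2 dB, 147.5°

At ω = 200 rad/s:
pole (1 + j200·0.25) = 1 + j50 → |·| ≈ 50.01, ∠ ≈ 88.85°
pole (1 + j200·0.025) = 1 + j5 → |·| ≈ 5.099, ∠ ≈ 78.69°
pole (1 + j200·0.005) = 1 + j1 → |·| ≈ 1.4142, ∠ ≈ 45.00°
|L| = 0.03125 · 1 / (50.01 · 5.099 · 1.4142) ≈ 8.6656e-05
Gain = 20 log₁₀(8.6656e-05) ≈ -81.24 dB
∠L = (0°) − (88.85° + 78.69° + 45.00°) = -212.54° ≡ 147.46° (principal value)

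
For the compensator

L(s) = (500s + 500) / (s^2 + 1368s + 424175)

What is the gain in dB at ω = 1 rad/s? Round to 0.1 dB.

Substitute s = j1:
Numerator: 500(j1) + 500 = 500 + j500
Denominator: (j1)^2 + 1368(j1) + 424175 = 424174 + j1368
|N| = √(500² + 500²) ≈ 707.11, ∠N ≈ 45.00°
|D| = √(424174² + 1368²) ≈ 4.2418e+05, ∠D ≈ 0.18°
|L| = 707.11 / 4.2418e+05 ≈ 0.001667
Gain = 20 log₁₀(0.001667) ≈ -55.56 dB

-55.6 dB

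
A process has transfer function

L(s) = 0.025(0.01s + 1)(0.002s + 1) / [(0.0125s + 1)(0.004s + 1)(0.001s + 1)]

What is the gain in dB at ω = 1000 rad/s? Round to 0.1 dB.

At ω = 1000 rad/s:
zero (1 + j1000·0.01) = 1 + j10 → |·| ≈ 10.05, ∠ ≈ 84.29°
zero (1 + j1000·0.002) = 1 + j2 → |·| ≈ 2.2361, ∠ ≈ 63.43°
pole (1 + j1000·0.0125) = 1 + j12.5 → |·| ≈ 12.54, ∠ ≈ 85.43°
pole (1 + j1000·0.004) = 1 + j4 → |·| ≈ 4.1231, ∠ ≈ 75.96°
pole (1 + j1000·0.001) = 1 + j1 → |·| ≈ 1.4142, ∠ ≈ 45.00°
|L| = 0.025 · 10.05 · 2.2361 / (12.54 · 4.1231 · 1.4142) ≈ 0.0076836
Gain = 20 log₁₀(0.0076836) ≈ -42.29 dB

-42.3 dB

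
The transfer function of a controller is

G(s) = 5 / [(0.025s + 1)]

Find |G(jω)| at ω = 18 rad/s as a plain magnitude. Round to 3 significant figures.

4.56

At ω = 18 rad/s:
pole (1 + j18·0.025) = 1 + j0.45 → |·| ≈ 1.0966, ∠ ≈ 24.23°
|G| = 5 · 1 / (1.0966) ≈ 4.5595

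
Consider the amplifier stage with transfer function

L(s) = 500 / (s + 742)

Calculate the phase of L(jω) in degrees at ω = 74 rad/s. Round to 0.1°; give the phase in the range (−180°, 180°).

-5.7°

Substitute s = j74:
Numerator: 500 = 500 + j0
Denominator: (j74) + 742 = 742 + j74
|N| = √(500² + 0²) ≈ 500, ∠N ≈ 0.00°
|D| = √(742² + 74²) ≈ 745.68, ∠D ≈ 5.70°
∠L = 0.00° − 5.70° = -5.70°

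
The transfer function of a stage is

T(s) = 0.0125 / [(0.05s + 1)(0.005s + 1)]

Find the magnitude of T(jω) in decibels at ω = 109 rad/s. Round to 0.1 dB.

At ω = 109 rad/s:
pole (1 + j109·0.05) = 1 + j5.45 → |·| ≈ 5.541, ∠ ≈ 79.60°
pole (1 + j109·0.005) = 1 + j0.545 → |·| ≈ 1.1389, ∠ ≈ 28.59°
|T| = 0.0125 · 1 / (5.541 · 1.1389) ≈ 0.0019808
Gain = 20 log₁₀(0.0019808) ≈ -54.06 dB

-54.1 dB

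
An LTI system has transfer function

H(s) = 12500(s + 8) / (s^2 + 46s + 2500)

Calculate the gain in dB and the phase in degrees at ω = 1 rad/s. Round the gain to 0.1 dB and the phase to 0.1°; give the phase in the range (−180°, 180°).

32.1 dB, 6.1°

At s = jω = j1:
zero (s+8): 8 + j1 → |·| = √(8²+1²) = √65 ≈ 8.0623, ∠ = arctan(1/8) ≈ 7.13°
quadratic: (j1)² + 46·j1 + 2500 = 2499 + j46 → |·| ≈ 2499.4, ∠ ≈ 1.05°
|H| = 12500 · 8.0623 / 2499.4 ≈ 40.321
Gain = 20 log₁₀(40.321) ≈ 32.11 dB
∠H = 7.13° − 1.05° = 6.08°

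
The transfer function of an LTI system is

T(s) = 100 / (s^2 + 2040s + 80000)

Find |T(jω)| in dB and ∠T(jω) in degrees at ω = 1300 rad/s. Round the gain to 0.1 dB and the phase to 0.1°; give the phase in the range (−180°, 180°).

Substitute s = j1300:
Numerator: 100 = 100 + j0
Denominator: (j1300)^2 + 2040(j1300) + 80000 = -1610000 + j2652000
|N| = √(100² + 0²) ≈ 100, ∠N ≈ 0.00°
|D| = √(1610000² + 2652000²) ≈ 3.1025e+06, ∠D ≈ 121.26°
|T| = 100 / 3.1025e+06 ≈ 3.2232e-05
Gain = 20 log₁₀(3.2232e-05) ≈ -89.83 dB
∠T = 0.00° − 121.26° = -121.26°

-89.8 dB, -121.3°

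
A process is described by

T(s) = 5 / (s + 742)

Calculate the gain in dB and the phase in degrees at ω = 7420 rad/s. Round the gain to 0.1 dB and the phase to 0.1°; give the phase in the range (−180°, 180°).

-63.5 dB, -84.3°

At s = jω = j7420:
pole (s+742): 742 + j7420 → |·| = √(742²+7420²) = √55606964 ≈ 7457, ∠ = arctan(7420/742) ≈ 84.29°
|T| = 5 / 7457 ≈ 0.00067051
Gain = 20 log₁₀(0.00067051) ≈ -63.47 dB
∠T = 0.00° − 84.29° = -84.29°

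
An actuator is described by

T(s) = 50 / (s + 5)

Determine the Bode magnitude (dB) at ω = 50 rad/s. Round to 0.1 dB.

Substitute s = j50:
Numerator: 50 = 50 + j0
Denominator: (j50) + 5 = 5 + j50
|N| = √(50² + 0²) ≈ 50, ∠N ≈ 0.00°
|D| = √(5² + 50²) ≈ 50.249, ∠D ≈ 84.29°
|T| = 50 / 50.249 ≈ 0.99504
Gain = 20 log₁₀(0.99504) ≈ -0.04 dB

-0.0 dB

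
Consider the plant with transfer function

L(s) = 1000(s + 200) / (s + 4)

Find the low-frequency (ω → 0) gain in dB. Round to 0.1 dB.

94.0 dB

L(0) = 1000·200 / (4) = 50000
20 log₁₀(50000) ≈ 93.98 dB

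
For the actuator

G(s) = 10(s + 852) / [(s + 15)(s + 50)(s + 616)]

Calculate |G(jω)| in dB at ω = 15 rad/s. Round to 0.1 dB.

At s = jω = j15:
zero (s+852): 852 + j15 → |·| = √(852²+15²) = √726129 ≈ 852.13, ∠ = arctan(15/852) ≈ 1.01°
pole (s+15): 15 + j15 → |·| = √(15²+15²) = √450 ≈ 21.213, ∠ = arctan(15/15) ≈ 45.00°
pole (s+50): 50 + j15 → |·| = √(50²+15²) = √2725 ≈ 52.202, ∠ = arctan(15/50) ≈ 16.70°
pole (s+616): 616 + j15 → |·| = √(616²+15²) = √379681 ≈ 616.18, ∠ = arctan(15/616) ≈ 1.39°
|G| = 10 · 852.13 / 6.8233e+05 ≈ 0.012489
Gain = 20 log₁₀(0.012489) ≈ -38.07 dB

-38.1 dB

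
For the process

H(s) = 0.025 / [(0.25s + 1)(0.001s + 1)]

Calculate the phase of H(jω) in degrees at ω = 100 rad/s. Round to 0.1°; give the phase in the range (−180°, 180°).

-93.4°

At ω = 100 rad/s:
pole (1 + j100·0.25) = 1 + j25 → |·| ≈ 25.02, ∠ ≈ 87.71°
pole (1 + j100·0.001) = 1 + j0.1 → |·| ≈ 1.005, ∠ ≈ 5.71°
∠H = (0°) − (87.71° + 5.71°) = -93.42°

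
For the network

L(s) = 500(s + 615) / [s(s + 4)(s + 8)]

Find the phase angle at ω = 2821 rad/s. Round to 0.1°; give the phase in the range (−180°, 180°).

At s = jω = j2821:
zero (s+615): 615 + j2821 → |·| = √(615²+2821²) = √8336266 ≈ 2887.3, ∠ = arctan(2821/615) ≈ 77.70°
pole (s+4): 4 + j2821 → |·| = √(4²+2821²) = √7958057 ≈ 2821, ∠ = arctan(2821/4) ≈ 89.92°
pole (s+8): 8 + j2821 → |·| = √(8²+2821²) = √7958105 ≈ 2821, ∠ = arctan(2821/8) ≈ 89.84°
pole at origin: |s| = 2821, ∠ = 90.00° (in denominator)
∠L = 77.70° − 269.76° = -192.06° ≡ 167.94° (principal value)

167.9°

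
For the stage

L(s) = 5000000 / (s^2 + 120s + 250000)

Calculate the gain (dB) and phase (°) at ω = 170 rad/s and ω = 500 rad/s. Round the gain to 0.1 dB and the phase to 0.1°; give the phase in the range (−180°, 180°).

ω = 170: 27.1 dB, -5.3°; ω = 500: 38.4 dB, -90.0°

At s = jω = j170:
quadratic: (j170)² + 120·j170 + 250000 = 221100 + j20400 → |·| ≈ 2.2204e+05, ∠ ≈ 5.27°
|L| = 5000000 / 2.2204e+05 ≈ 22.518
Gain = 20 log₁₀(22.518) ≈ 27.05 dB
∠L = 0.00° − 5.27° = -5.27°

At s = jω = j500:
quadratic: (j500)² + 120·j500 + 250000 = 0 + j60000 → |·| ≈ 60000, ∠ ≈ 90.00°
|L| = 5000000 / 60000 ≈ 83.333
Gain = 20 log₁₀(83.333) ≈ 38.42 dB
∠L = 0.00° − 90.00° = -90.00°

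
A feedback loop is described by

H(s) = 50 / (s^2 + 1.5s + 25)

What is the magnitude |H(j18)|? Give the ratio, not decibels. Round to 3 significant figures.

0.167

At s = jω = j18:
quadratic: (j18)² + 1.5·j18 + 25 = -299 + j27 → |·| ≈ 300.22, ∠ ≈ 174.84°
|H| = 50 / 300.22 ≈ 0.16654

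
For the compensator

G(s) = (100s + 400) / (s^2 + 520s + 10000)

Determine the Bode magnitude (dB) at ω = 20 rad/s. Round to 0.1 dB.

-16.8 dB

Substitute s = j20:
Numerator: 100(j20) + 400 = 400 + j2000
Denominator: (j20)^2 + 520(j20) + 10000 = 9600 + j10400
|N| = √(400² + 2000²) ≈ 2039.6, ∠N ≈ 78.69°
|D| = √(9600² + 10400²) ≈ 14153, ∠D ≈ 47.29°
|G| = 2039.6 / 14153 ≈ 0.14411
Gain = 20 log₁₀(0.14411) ≈ -16.83 dB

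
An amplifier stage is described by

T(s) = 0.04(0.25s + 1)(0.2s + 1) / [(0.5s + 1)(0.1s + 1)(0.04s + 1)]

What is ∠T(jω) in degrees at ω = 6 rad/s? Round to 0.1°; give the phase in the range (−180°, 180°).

-9.5°

At ω = 6 rad/s:
zero (1 + j6·0.25) = 1 + j1.5 → |·| ≈ 1.8028, ∠ ≈ 56.31°
zero (1 + j6·0.2) = 1 + j1.2 → |·| ≈ 1.562, ∠ ≈ 50.19°
pole (1 + j6·0.5) = 1 + j3 → |·| ≈ 3.1623, ∠ ≈ 71.57°
pole (1 + j6·0.1) = 1 + j0.6 → |·| ≈ 1.1662, ∠ ≈ 30.96°
pole (1 + j6·0.04) = 1 + j0.24 → |·| ≈ 1.0284, ∠ ≈ 13.50°
∠T = (56.31° + 50.19°) − (71.57° + 30.96° + 13.50°) = -9.53°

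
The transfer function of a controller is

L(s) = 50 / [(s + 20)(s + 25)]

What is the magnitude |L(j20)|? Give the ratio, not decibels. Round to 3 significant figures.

At s = jω = j20:
pole (s+20): 20 + j20 → |·| = √(20²+20²) = √800 ≈ 28.284, ∠ = arctan(20/20) ≈ 45.00°
pole (s+25): 25 + j20 → |·| = √(25²+20²) = √1025 ≈ 32.016, ∠ = arctan(20/25) ≈ 38.66°
|L| = 50 / 905.54 ≈ 0.055216

0.0552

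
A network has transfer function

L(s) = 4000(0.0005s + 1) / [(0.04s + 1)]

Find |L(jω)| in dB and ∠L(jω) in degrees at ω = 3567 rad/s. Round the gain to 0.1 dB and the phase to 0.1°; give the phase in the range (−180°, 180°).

At ω = 3567 rad/s:
zero (1 + j3567·0.0005) = 1 + j1.7835 → |·| ≈ 2.0447, ∠ ≈ 60.72°
pole (1 + j3567·0.04) = 1 + j142.68 → |·| ≈ 142.68, ∠ ≈ 89.60°
|L| = 4000 · 2.0447 / (142.68) ≈ 57.323
Gain = 20 log₁₀(57.323) ≈ 35.17 dB
∠L = (60.72°) − (89.60°) = -28.88°

35.2 dB, -28.9°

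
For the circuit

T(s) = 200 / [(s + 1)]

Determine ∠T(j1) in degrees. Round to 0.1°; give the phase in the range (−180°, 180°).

-45.0°

At ω = 1 rad/s:
pole (1 + j1·1) = 1 + j1 → |·| ≈ 1.4142, ∠ ≈ 45.00°
∠T = (0°) − (45.00°) = -45.00°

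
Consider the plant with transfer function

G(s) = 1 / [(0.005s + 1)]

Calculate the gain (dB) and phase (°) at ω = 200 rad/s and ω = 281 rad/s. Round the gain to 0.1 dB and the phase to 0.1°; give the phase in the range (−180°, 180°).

At ω = 200 rad/s:
pole (1 + j200·0.005) = 1 + j1 → |·| ≈ 1.4142, ∠ ≈ 45.00°
|G| = 1 · 1 / (1.4142) ≈ 0.70711
Gain = 20 log₁₀(0.70711) ≈ -3.01 dB
∠G = (0°) − (45.00°) = -45.00°

At ω = 281 rad/s:
pole (1 + j281·0.005) = 1 + j1.405 → |·| ≈ 1.7245, ∠ ≈ 54.56°
|G| = 1 · 1 / (1.7245) ≈ 0.57988
Gain = 20 log₁₀(0.57988) ≈ -4.73 dB
∠G = (0°) − (54.56°) = -54.56°

ω = 200: -3.0 dB, -45.0°; ω = 281: -4.7 dB, -54.6°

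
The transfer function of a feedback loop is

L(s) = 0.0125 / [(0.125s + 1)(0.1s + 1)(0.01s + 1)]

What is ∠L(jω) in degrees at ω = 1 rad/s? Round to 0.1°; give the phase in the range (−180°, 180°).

-13.4°

At ω = 1 rad/s:
pole (1 + j1·0.125) = 1 + j0.125 → |·| ≈ 1.0078, ∠ ≈ 7.13°
pole (1 + j1·0.1) = 1 + j0.1 → |·| ≈ 1.005, ∠ ≈ 5.71°
pole (1 + j1·0.01) = 1 + j0.01 → |·| ≈ 1, ∠ ≈ 0.57°
∠L = (0°) − (7.13° + 5.71° + 0.57°) = -13.41°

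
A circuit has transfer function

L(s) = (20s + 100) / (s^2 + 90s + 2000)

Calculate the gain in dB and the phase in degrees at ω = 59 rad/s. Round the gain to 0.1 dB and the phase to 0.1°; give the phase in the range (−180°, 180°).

-13.4 dB, -20.4°

Substitute s = j59:
Numerator: 20(j59) + 100 = 100 + j1180
Denominator: (j59)^2 + 90(j59) + 2000 = -1481 + j5310
|N| = √(100² + 1180²) ≈ 1184.2, ∠N ≈ 85.16°
|D| = √(1481² + 5310²) ≈ 5512.7, ∠D ≈ 105.58°
|L| = 1184.2 / 5512.7 ≈ 0.21481
Gain = 20 log₁₀(0.21481) ≈ -13.36 dB
∠L = 85.16° − 105.58° = -20.42°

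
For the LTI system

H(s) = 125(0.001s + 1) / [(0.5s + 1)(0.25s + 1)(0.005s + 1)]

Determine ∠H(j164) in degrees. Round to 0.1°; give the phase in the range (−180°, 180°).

152.1°

At ω = 164 rad/s:
zero (1 + j164·0.001) = 1 + j0.164 → |·| ≈ 1.0134, ∠ ≈ 9.31°
pole (1 + j164·0.5) = 1 + j82 → |·| ≈ 82.006, ∠ ≈ 89.30°
pole (1 + j164·0.25) = 1 + j41 → |·| ≈ 41.012, ∠ ≈ 88.60°
pole (1 + j164·0.005) = 1 + j0.82 → |·| ≈ 1.2932, ∠ ≈ 39.35°
∠H = (9.31°) − (89.30° + 88.60° + 39.35°) = -207.94° ≡ 152.06° (principal value)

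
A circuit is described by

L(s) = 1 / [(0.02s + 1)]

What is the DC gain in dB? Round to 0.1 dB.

0.0 dB

L(0) = 1 · 1 / 1 = 1
20 log₁₀(1) ≈ 0.00 dB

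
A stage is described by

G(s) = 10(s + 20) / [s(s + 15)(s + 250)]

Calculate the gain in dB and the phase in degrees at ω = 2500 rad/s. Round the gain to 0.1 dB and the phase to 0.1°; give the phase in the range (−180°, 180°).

-116.0 dB, -174.4°

At s = jω = j2500:
zero (s+20): 20 + j2500 → |·| = √(20²+2500²) = √6250400 ≈ 2500.1, ∠ = arctan(2500/20) ≈ 89.54°
pole (s+15): 15 + j2500 → |·| = √(15²+2500²) = √6250225 ≈ 2500, ∠ = arctan(2500/15) ≈ 89.66°
pole (s+250): 250 + j2500 → |·| = √(250²+2500²) = √6312500 ≈ 2512.5, ∠ = arctan(2500/250) ≈ 84.29°
pole at origin: |s| = 2500, ∠ = 90.00° (in denominator)
|G| = 10 · 2500.1 / 1.5703e+10 ≈ 1.5921e-06
Gain = 20 log₁₀(1.5921e-06) ≈ -115.96 dB
∠G = 89.54° − 263.95° = -174.41°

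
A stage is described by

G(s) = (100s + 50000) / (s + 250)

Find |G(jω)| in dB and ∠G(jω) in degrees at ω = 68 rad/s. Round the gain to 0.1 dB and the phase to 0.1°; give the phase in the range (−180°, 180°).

Substitute s = j68:
Numerator: 100(j68) + 50000 = 50000 + j6800
Denominator: (j68) + 250 = 250 + j68
|N| = √(50000² + 6800²) ≈ 50460, ∠N ≈ 7.74°
|D| = √(250² + 68²) ≈ 259.08, ∠D ≈ 15.22°
|G| = 50460 / 259.08 ≈ 194.77
Gain = 20 log₁₀(194.77) ≈ 45.79 dB
∠G = 7.74° − 15.22° = -7.48°

45.8 dB, -7.5°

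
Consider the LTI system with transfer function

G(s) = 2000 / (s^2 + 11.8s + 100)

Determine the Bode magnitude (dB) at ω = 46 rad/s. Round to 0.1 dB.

At s = jω = j46:
quadratic: (j46)² + 11.8·j46 + 100 = -2016 + j542.8 → |·| ≈ 2087.8, ∠ ≈ 164.93°
|G| = 2000 / 2087.8 ≈ 0.95795
Gain = 20 log₁₀(0.95795) ≈ -0.37 dB

-0.4 dB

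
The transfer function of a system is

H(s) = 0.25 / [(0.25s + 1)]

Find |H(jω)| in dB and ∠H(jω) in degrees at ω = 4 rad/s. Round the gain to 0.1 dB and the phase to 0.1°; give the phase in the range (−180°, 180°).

At ω = 4 rad/s:
pole (1 + j4·0.25) = 1 + j1 → |·| ≈ 1.4142, ∠ ≈ 45.00°
|H| = 0.25 · 1 / (1.4142) ≈ 0.17678
Gain = 20 log₁₀(0.17678) ≈ -15.05 dB
∠H = (0°) − (45.00°) = -45.00°

-15.1 dB, -45.0°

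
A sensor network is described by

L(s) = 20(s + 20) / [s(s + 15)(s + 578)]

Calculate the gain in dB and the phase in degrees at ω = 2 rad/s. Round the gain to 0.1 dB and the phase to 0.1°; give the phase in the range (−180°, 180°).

At s = jω = j2:
zero (s+20): 20 + j2 → |·| = √(20²+2²) = √404 ≈ 20.1, ∠ = arctan(2/20) ≈ 5.71°
pole (s+15): 15 + j2 → |·| = √(15²+2²) = √229 ≈ 15.133, ∠ = arctan(2/15) ≈ 7.59°
pole (s+578): 578 + j2 → |·| = √(578²+2²) = √334088 ≈ 578, ∠ = arctan(2/578) ≈ 0.20°
pole at origin: |s| = 2, ∠ = 90.00° (in denominator)
|L| = 20 · 20.1 / 17494 ≈ 0.022979
Gain = 20 log₁₀(0.022979) ≈ -32.77 dB
∠L = 5.71° − 97.79° = -92.08°

-32.8 dB, -92.1°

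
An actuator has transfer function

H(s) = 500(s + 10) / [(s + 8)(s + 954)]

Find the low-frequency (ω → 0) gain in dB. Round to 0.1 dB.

H(0) = 500·10 / (8·954) ≈ 0.65514
20 log₁₀(0.65514) ≈ -3.67 dB

-3.7 dB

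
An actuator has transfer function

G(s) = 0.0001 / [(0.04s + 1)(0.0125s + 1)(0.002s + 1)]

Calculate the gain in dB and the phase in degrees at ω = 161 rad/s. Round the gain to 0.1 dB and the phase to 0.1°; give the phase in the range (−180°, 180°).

-103.7 dB, -162.6°

At ω = 161 rad/s:
pole (1 + j161·0.04) = 1 + j6.44 → |·| ≈ 6.5172, ∠ ≈ 81.17°
pole (1 + j161·0.0125) = 1 + j2.0125 → |·| ≈ 2.2473, ∠ ≈ 63.58°
pole (1 + j161·0.002) = 1 + j0.322 → |·| ≈ 1.0506, ∠ ≈ 17.85°
|G| = 0.0001 · 1 / (6.5172 · 2.2473 · 1.0506) ≈ 6.4989e-06
Gain = 20 log₁₀(6.4989e-06) ≈ -103.74 dB
∠G = (0°) − (81.17° + 63.58° + 17.85°) = -162.60°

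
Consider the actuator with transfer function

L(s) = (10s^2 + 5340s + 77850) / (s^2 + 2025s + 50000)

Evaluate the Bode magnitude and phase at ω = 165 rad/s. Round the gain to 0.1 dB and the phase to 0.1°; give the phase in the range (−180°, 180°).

Substitute s = j165:
Numerator: 10(j165)^2 + 5340(j165) + 77850 = -194400 + j881100
Denominator: (j165)^2 + 2025(j165) + 50000 = 22775 + j334125
|N| = √(194400² + 881100²) ≈ 9.0229e+05, ∠N ≈ 102.44°
|D| = √(22775² + 334125²) ≈ 3.349e+05, ∠D ≈ 86.10°
|L| = 9.0229e+05 / 3.349e+05 ≈ 2.6942
Gain = 20 log₁₀(2.6942) ≈ 8.61 dB
∠L = 102.44° − 86.10° = 16.34°

8.6 dB, 16.3°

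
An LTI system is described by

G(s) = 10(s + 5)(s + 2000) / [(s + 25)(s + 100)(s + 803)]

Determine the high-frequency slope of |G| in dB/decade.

-20 dB/decade

Each pole contributes −20 dB/decade at high frequency; each zero contributes +20 dB/decade.
Net: 2 zero(s) − 3 pole(s) → -20 dB/decade.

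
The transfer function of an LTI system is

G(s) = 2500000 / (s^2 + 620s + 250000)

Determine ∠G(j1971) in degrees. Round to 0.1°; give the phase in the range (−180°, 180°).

At s = jω = j1971:
quadratic: (j1971)² + 620·j1971 + 250000 = -3634841 + j1222020 → |·| ≈ 3.8348e+06, ∠ ≈ 161.42°
∠G = 0.00° − 161.42° = -161.42°

-161.4°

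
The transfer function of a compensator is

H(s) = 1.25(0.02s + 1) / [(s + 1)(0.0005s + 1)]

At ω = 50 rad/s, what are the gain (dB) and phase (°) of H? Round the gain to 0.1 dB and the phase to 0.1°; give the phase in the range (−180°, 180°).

At ω = 50 rad/s:
zero (1 + j50·0.02) = 1 + j1 → |·| ≈ 1.4142, ∠ ≈ 45.00°
pole (1 + j50·1) = 1 + j50 → |·| ≈ 50.01, ∠ ≈ 88.85°
pole (1 + j50·0.0005) = 1 + j0.025 → |·| ≈ 1.0003, ∠ ≈ 1.43°
|H| = 1.25 · 1.4142 / (50.01 · 1.0003) ≈ 0.035337
Gain = 20 log₁₀(0.035337) ≈ -29.04 dB
∠H = (45.00°) − (88.85° + 1.43°) = -45.28°

-29.0 dB, -45.3°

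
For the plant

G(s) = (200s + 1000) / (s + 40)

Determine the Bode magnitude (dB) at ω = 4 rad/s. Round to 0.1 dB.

Substitute s = j4:
Numerator: 200(j4) + 1000 = 1000 + j800
Denominator: (j4) + 40 = 40 + j4
|N| = √(1000² + 800²) ≈ 1280.6, ∠N ≈ 38.66°
|D| = √(40² + 4²) ≈ 40.2, ∠D ≈ 5.71°
|G| = 1280.6 / 40.2 ≈ 31.856
Gain = 20 log₁₀(31.856) ≈ 30.06 dB

30.1 dB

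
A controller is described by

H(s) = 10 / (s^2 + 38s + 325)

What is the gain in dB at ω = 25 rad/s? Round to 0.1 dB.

Substitute s = j25:
Numerator: 10 = 10 + j0
Denominator: (j25)^2 + 38(j25) + 325 = -300 + j950
|N| = √(10² + 0²) ≈ 10, ∠N ≈ 0.00°
|D| = √(300² + 950²) ≈ 996.24, ∠D ≈ 107.53°
|H| = 10 / 996.24 ≈ 0.010038
Gain = 20 log₁₀(0.010038) ≈ -39.97 dB

-40.0 dB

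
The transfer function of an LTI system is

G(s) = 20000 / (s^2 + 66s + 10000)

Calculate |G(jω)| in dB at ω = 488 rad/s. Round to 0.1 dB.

-21.2 dB

At s = jω = j488:
quadratic: (j488)² + 66·j488 + 10000 = -228144 + j32208 → |·| ≈ 2.3041e+05, ∠ ≈ 171.96°
|G| = 20000 / 2.3041e+05 ≈ 0.086802
Gain = 20 log₁₀(0.086802) ≈ -21.23 dB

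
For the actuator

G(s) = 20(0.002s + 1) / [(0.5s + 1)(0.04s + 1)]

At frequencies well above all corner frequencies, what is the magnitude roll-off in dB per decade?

-20 dB/decade

Each pole contributes −20 dB/decade at high frequency; each zero contributes +20 dB/decade.
Net: 1 zero(s) − 2 pole(s) → -20 dB/decade.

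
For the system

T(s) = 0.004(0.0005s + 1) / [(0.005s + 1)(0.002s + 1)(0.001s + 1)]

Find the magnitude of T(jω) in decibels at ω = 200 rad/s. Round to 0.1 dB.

At ω = 200 rad/s:
zero (1 + j200·0.0005) = 1 + j0.1 → |·| ≈ 1.005, ∠ ≈ 5.71°
pole (1 + j200·0.005) = 1 + j1 → |·| ≈ 1.4142, ∠ ≈ 45.00°
pole (1 + j200·0.002) = 1 + j0.4 → |·| ≈ 1.077, ∠ ≈ 21.80°
pole (1 + j200·0.001) = 1 + j0.2 → |·| ≈ 1.0198, ∠ ≈ 11.31°
|T| = 0.004 · 1.005 / (1.4142 · 1.077 · 1.0198) ≈ 0.0025881
Gain = 20 log₁₀(0.0025881) ≈ -51.74 dB

-51.7 dB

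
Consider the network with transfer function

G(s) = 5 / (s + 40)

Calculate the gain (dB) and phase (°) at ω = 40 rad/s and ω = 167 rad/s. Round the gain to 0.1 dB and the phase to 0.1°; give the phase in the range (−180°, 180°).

ω = 40: -21.1 dB, -45.0°; ω = 167: -30.7 dB, -76.5°

At s = jω = j40:
pole (s+40): 40 + j40 → |·| = √(40²+40²) = √3200 ≈ 56.569, ∠ = arctan(40/40) ≈ 45.00°
|G| = 5 / 56.569 ≈ 0.088388
Gain = 20 log₁₀(0.088388) ≈ -21.07 dB
∠G = 0.00° − 45.00° = -45.00°

At s = jω = j167:
pole (s+40): 40 + j167 → |·| = √(40²+167²) = √29489 ≈ 171.72, ∠ = arctan(167/40) ≈ 76.53°
|G| = 5 / 171.72 ≈ 0.029117
Gain = 20 log₁₀(0.029117) ≈ -30.72 dB
∠G = 0.00° − 76.53° = -76.53°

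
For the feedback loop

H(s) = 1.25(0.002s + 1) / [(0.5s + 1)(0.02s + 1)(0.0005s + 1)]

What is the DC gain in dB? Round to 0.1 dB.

1.9 dB

H(0) = 1.25 · 1 / 1 = 1.25
20 log₁₀(1.25) ≈ 1.94 dB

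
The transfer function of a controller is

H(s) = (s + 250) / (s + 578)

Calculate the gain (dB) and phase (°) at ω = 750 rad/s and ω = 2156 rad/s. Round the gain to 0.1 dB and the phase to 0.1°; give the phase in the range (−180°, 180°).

ω = 750: -1.6 dB, 19.2°; ω = 2156: -0.2 dB, 8.4°

Substitute s = j750:
Numerator: (j750) + 250 = 250 + j750
Denominator: (j750) + 578 = 578 + j750
|N| = √(250² + 750²) ≈ 790.57, ∠N ≈ 71.57°
|D| = √(578² + 750²) ≈ 946.88, ∠D ≈ 52.38°
|H| = 790.57 / 946.88 ≈ 0.83492
Gain = 20 log₁₀(0.83492) ≈ -1.57 dB
∠H = 71.57° − 52.38° = 19.19°

Substitute s = j2156:
Numerator: (j2156) + 250 = 250 + j2156
Denominator: (j2156) + 578 = 578 + j2156
|N| = √(250² + 2156²) ≈ 2170.4, ∠N ≈ 83.39°
|D| = √(578² + 2156²) ≈ 2232.1, ∠D ≈ 74.99°
|H| = 2170.4 / 2232.1 ≈ 0.97236
Gain = 20 log₁₀(0.97236) ≈ -0.24 dB
∠H = 83.39° − 74.99° = 8.40°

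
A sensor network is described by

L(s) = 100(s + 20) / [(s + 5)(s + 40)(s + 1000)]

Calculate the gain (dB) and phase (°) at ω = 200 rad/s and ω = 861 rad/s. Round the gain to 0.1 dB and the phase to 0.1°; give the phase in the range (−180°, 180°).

ω = 200: -66.3 dB, -94.3°; ω = 861: -81.1 dB, -129.1°

At s = jω = j200:
zero (s+20): 20 + j200 → |·| = √(20²+200²) = √40400 ≈ 201, ∠ = arctan(200/20) ≈ 84.29°
pole (s+5): 5 + j200 → |·| = √(5²+200²) = √40025 ≈ 200.06, ∠ = arctan(200/5) ≈ 88.57°
pole (s+40): 40 + j200 → |·| = √(40²+200²) = √41600 ≈ 203.96, ∠ = arctan(200/40) ≈ 78.69°
pole (s+1000): 1000 + j200 → |·| = √(1000²+200²) = √1040000 ≈ 1019.8, ∠ = arctan(200/1000) ≈ 11.31°
|L| = 100 · 201 / 4.1612e+07 ≈ 0.00048303
Gain = 20 log₁₀(0.00048303) ≈ -66.32 dB
∠L = 84.29° − 178.57° = -94.28°

At s = jω = j861:
zero (s+20): 20 + j861 → |·| = √(20²+861²) = √741721 ≈ 861.23, ∠ = arctan(861/20) ≈ 88.67°
pole (s+5): 5 + j861 → |·| = √(5²+861²) = √741346 ≈ 861.01, ∠ = arctan(861/5) ≈ 89.67°
pole (s+40): 40 + j861 → |·| = √(40²+861²) = √742921 ≈ 861.93, ∠ = arctan(861/40) ≈ 87.34°
pole (s+1000): 1000 + j861 → |·| = √(1000²+861²) = √1741321 ≈ 1319.6, ∠ = arctan(861/1000) ≈ 40.73°
|L| = 100 · 861.23 / 9.7932e+08 ≈ 8.7942e-05
Gain = 20 log₁₀(8.7942e-05) ≈ -81.12 dB
∠L = 88.67° − 217.74° = -129.07°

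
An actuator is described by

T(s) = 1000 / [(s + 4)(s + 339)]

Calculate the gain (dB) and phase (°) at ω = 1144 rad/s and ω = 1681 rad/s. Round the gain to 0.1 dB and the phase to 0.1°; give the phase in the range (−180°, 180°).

At s = jω = j1144:
pole (s+4): 4 + j1144 → |·| = √(4²+1144²) = √1308752 ≈ 1144, ∠ = arctan(1144/4) ≈ 89.80°
pole (s+339): 339 + j1144 → |·| = √(339²+1144²) = √1423657 ≈ 1193.2, ∠ = arctan(1144/339) ≈ 73.49°
|T| = 1000 / 1.365e+06 ≈ 0.0007326
Gain = 20 log₁₀(0.0007326) ≈ -62.70 dB
∠T = 0.00° − 163.29° = -163.29°

At s = jω = j1681:
pole (s+4): 4 + j1681 → |·| = √(4²+1681²) = √2825777 ≈ 1681, ∠ = arctan(1681/4) ≈ 89.86°
pole (s+339): 339 + j1681 → |·| = √(339²+1681²) = √2940682 ≈ 1714.8, ∠ = arctan(1681/339) ≈ 78.60°
|T| = 1000 / 2.8826e+06 ≈ 0.00034691
Gain = 20 log₁₀(0.00034691) ≈ -69.20 dB
∠T = 0.00° − 168.46° = -168.46°

ω = 1144: -62.7 dB, -163.3°; ω = 1681: -69.2 dB, -168.5°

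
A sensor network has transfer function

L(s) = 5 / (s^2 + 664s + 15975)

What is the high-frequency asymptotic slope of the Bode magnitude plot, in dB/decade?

Each pole contributes −20 dB/decade at high frequency; each zero contributes +20 dB/decade.
Net: 0 zero(s) − 2 pole(s) → -40 dB/decade.

-40 dB/decade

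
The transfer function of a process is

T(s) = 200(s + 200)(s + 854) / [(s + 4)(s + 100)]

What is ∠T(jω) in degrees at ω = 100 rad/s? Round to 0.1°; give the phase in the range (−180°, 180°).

-99.5°

At s = jω = j100:
zero (s+200): 200 + j100 → |·| = √(200²+100²) = √50000 ≈ 223.61, ∠ = arctan(100/200) ≈ 26.57°
zero (s+854): 854 + j100 → |·| = √(854²+100²) = √739316 ≈ 859.83, ∠ = arctan(100/854) ≈ 6.68°
pole (s+4): 4 + j100 → |·| = √(4²+100²) = √10016 ≈ 100.08, ∠ = arctan(100/4) ≈ 87.71°
pole (s+100): 100 + j100 → |·| = √(100²+100²) = √20000 ≈ 141.42, ∠ = arctan(100/100) ≈ 45.00°
∠T = 33.25° − 132.71° = -99.46°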